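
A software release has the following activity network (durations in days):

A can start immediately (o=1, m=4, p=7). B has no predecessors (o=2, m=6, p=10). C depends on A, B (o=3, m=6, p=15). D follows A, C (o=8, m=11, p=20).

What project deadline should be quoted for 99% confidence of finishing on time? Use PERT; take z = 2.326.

te_A = (1 + 4·4 + 7)/6 = 24/6 = 4; σ²_A = ((7−1)/6)² = 1.000
te_B = (2 + 4·6 + 10)/6 = 36/6 = 6; σ²_B = ((10−2)/6)² = 1.778
te_C = (3 + 4·6 + 15)/6 = 42/6 = 7; σ²_C = ((15−3)/6)² = 4.000
te_D = (8 + 4·11 + 20)/6 = 72/6 = 12; σ²_D = ((20−8)/6)² = 4.000

Forward pass:
ES_A = 0; EF_A = 4
ES_B = 0; EF_B = 6
ES_C = max(EF_A=4, EF_B=6) = 6; EF_C = 6+7 = 13
ES_D = max(EF_A=4, EF_C=13) = 13; EF_D = 13+12 = 25
Expected project duration μ = 25 days. Critical path: B → C → D.

Variance along critical path = 1.778 + 4.000 + 4.000 = 9.778; σ = 3.127 days.
D = μ + z·σ = 25 + 2.326·3.127 = 32.3 days

32.3 days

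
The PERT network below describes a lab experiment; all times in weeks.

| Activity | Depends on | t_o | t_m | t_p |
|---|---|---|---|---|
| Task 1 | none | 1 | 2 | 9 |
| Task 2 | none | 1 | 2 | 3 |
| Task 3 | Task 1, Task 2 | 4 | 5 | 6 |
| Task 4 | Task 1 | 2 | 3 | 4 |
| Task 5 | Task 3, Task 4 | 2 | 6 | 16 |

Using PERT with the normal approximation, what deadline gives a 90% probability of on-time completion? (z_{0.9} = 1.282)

te_Task 1 = (1 + 4·2 + 9)/6 = 18/6 = 3; σ²_Task 1 = ((9−1)/6)² = 1.778
te_Task 2 = (1 + 4·2 + 3)/6 = 12/6 = 2; σ²_Task 2 = ((3−1)/6)² = 0.111
te_Task 3 = (4 + 4·5 + 6)/6 = 30/6 = 5; σ²_Task 3 = ((6−4)/6)² = 0.111
te_Task 4 = (2 + 4·3 + 4)/6 = 18/6 = 3; σ²_Task 4 = ((4−2)/6)² = 0.111
te_Task 5 = (2 + 4·6 + 16)/6 = 42/6 = 7; σ²_Task 5 = ((16−2)/6)² = 5.444

Forward pass:
ES_Task 1 = 0; EF_Task 1 = 3
ES_Task 2 = 0; EF_Task 2 = 2
ES_Task 3 = max(EF_Task 1=3, EF_Task 2=2) = 3; EF_Task 3 = 3+5 = 8
ES_Task 4 = 3; EF_Task 4 = 3+3 = 6
ES_Task 5 = max(EF_Task 3=8, EF_Task 4=6) = 8; EF_Task 5 = 8+7 = 15
Expected project duration μ = 15 weeks. Critical path: Task 1 → Task 3 → Task 5.

Variance along critical path = 1.778 + 0.111 + 5.444 = 7.333; σ = 2.708 weeks.
D = μ + z·σ = 15 + 1.282·2.708 = 18.5 weeks

18.5 weeks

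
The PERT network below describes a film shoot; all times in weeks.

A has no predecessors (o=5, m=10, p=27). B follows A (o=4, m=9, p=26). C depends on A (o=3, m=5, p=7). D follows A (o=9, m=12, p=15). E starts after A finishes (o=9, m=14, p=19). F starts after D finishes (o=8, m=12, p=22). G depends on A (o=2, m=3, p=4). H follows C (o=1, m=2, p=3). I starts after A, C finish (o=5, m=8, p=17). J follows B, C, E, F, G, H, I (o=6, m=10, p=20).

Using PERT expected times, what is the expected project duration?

te_A = (5 + 4·10 + 27)/6 = 72/6 = 12
te_B = (4 + 4·9 + 26)/6 = 66/6 = 11
te_C = (3 + 4·5 + 7)/6 = 30/6 = 5
te_D = (9 + 4·12 + 15)/6 = 72/6 = 12
te_E = (9 + 4·14 + 19)/6 = 84/6 = 14
te_F = (8 + 4·12 + 22)/6 = 78/6 = 13
te_G = (2 + 4·3 + 4)/6 = 18/6 = 3
te_H = (1 + 4·2 + 3)/6 = 12/6 = 2
te_I = (5 + 4·8 + 17)/6 = 54/6 = 9
te_J = (6 + 4·10 + 20)/6 = 66/6 = 11

Forward pass:
ES_A = 0; EF_A = 12
ES_B = 12; EF_B = 12+11 = 23
ES_C = 12; EF_C = 12+5 = 17
ES_D = 12; EF_D = 12+12 = 24
ES_E = 12; EF_E = 12+14 = 26
ES_F = 24; EF_F = 24+13 = 37
ES_G = 12; EF_G = 12+3 = 15
ES_H = 17; EF_H = 17+2 = 19
ES_I = max(EF_A=12, EF_C=17) = 17; EF_I = 17+9 = 26
ES_J = max(EF_B=23, EF_C=17, EF_E=26, EF_F=37, EF_G=15, EF_H=19, EF_I=26) = 37; EF_J = 37+11 = 48
Expected project duration μ = 48 weeks. Critical path: A → D → F → J.

48 weeks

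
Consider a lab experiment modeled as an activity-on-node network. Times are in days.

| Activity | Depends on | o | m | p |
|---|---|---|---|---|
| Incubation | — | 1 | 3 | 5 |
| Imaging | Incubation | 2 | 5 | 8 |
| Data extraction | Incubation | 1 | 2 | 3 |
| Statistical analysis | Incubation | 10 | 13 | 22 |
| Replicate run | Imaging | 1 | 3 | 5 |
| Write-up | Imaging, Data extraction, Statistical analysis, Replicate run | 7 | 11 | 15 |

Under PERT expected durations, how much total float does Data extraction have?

12 days

te_Incubation = (1 + 4·3 + 5)/6 = 18/6 = 3
te_Imaging = (2 + 4·5 + 8)/6 = 30/6 = 5
te_Data extraction = (1 + 4·2 + 3)/6 = 12/6 = 2
te_Statistical analysis = (10 + 4·13 + 22)/6 = 84/6 = 14
te_Replicate run = (1 + 4·3 + 5)/6 = 18/6 = 3
te_Write-up = (7 + 4·11 + 15)/6 = 66/6 = 11

Forward pass:
ES_Incubation = 0; EF_Incubation = 3
ES_Imaging = 3; EF_Imaging = 3+5 = 8
ES_Data extraction = 3; EF_Data extraction = 3+2 = 5
ES_Statistical analysis = 3; EF_Statistical analysis = 3+14 = 17
ES_Replicate run = 8; EF_Replicate run = 8+3 = 11
ES_Write-up = max(EF_Imaging=8, EF_Data extraction=5, EF_Statistical analysis=17, EF_Replicate run=11) = 17; EF_Write-up = 17+11 = 28
Expected project duration μ = 28 days. Critical path: Incubation → Statistical analysis → Write-up.

Backward pass:
LF_Write-up = 28; LS_Write-up = 28−11 = 17
LF_Replicate run = LS_Write-up = 17; LS_Replicate run = 17−3 = 14
LF_Statistical analysis = LS_Write-up = 17; LS_Statistical analysis = 17−14 = 3
LF_Data extraction = LS_Write-up = 17; LS_Data extraction = 17−2 = 15
LF_Imaging = min(LS_Replicate run=14, LS_Write-up=17) = 14; LS_Imaging = 14−5 = 9
LF_Incubation = min(LS_Imaging=9, LS_Data extraction=15, LS_Statistical analysis=3) = 3; LS_Incubation = 3−3 = 0
Slack_Data extraction = LS_Data extraction − ES_Data extraction = 15 − 3 = 12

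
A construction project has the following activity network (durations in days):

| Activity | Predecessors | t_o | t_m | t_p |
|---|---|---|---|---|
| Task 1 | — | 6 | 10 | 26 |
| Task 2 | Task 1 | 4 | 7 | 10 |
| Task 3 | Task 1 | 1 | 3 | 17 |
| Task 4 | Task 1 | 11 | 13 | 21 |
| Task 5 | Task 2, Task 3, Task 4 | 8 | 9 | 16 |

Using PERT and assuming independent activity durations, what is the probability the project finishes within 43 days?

te_Task 1 = (6 + 4·10 + 26)/6 = 72/6 = 12; σ²_Task 1 = ((26−6)/6)² = 11.111
te_Task 2 = (4 + 4·7 + 10)/6 = 42/6 = 7; σ²_Task 2 = ((10−4)/6)² = 1.000
te_Task 3 = (1 + 4·3 + 17)/6 = 30/6 = 5; σ²_Task 3 = ((17−1)/6)² = 7.111
te_Task 4 = (11 + 4·13 + 21)/6 = 84/6 = 14; σ²_Task 4 = ((21−11)/6)² = 2.778
te_Task 5 = (8 + 4·9 + 16)/6 = 60/6 = 10; σ²_Task 5 = ((16−8)/6)² = 1.778

Forward pass:
ES_Task 1 = 0; EF_Task 1 = 12
ES_Task 2 = 12; EF_Task 2 = 12+7 = 19
ES_Task 3 = 12; EF_Task 3 = 12+5 = 17
ES_Task 4 = 12; EF_Task 4 = 12+14 = 26
ES_Task 5 = max(EF_Task 2=19, EF_Task 3=17, EF_Task 4=26) = 26; EF_Task 5 = 26+10 = 36
Expected project duration μ = 36 days. Critical path: Task 1 → Task 4 → Task 5.

Variance along critical path = 11.111 + 2.778 + 1.778 = 15.667; σ = √15.667 = 3.958 days.
Z = (43 − 36) / 3.958 = 1.769
P(T ≤ 43) = Φ(1.769) ≈ 0.962

0.962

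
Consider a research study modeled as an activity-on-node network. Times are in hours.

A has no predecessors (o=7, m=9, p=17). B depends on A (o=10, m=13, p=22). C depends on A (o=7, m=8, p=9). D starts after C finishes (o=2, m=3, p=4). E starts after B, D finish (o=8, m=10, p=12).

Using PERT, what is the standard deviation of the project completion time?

te_A = (7 + 4·9 + 17)/6 = 60/6 = 10; σ²_A = ((17−7)/6)² = 2.778
te_B = (10 + 4·13 + 22)/6 = 84/6 = 14; σ²_B = ((22−10)/6)² = 4.000
te_C = (7 + 4·8 + 9)/6 = 48/6 = 8; σ²_C = ((9−7)/6)² = 0.111
te_D = (2 + 4·3 + 4)/6 = 18/6 = 3; σ²_D = ((4−2)/6)² = 0.111
te_E = (8 + 4·10 + 12)/6 = 60/6 = 10; σ²_E = ((12−8)/6)² = 0.444

Forward pass:
ES_A = 0; EF_A = 10
ES_B = 10; EF_B = 10+14 = 24
ES_C = 10; EF_C = 10+8 = 18
ES_D = 18; EF_D = 18+3 = 21
ES_E = max(EF_B=24, EF_D=21) = 24; EF_E = 24+10 = 34
Expected project duration μ = 34 hours. Critical path: A → B → E.

Variance along critical path = 2.778 + 4.000 + 0.444 = 7.222
σ = √7.222 = 2.687 hours

2.69 hours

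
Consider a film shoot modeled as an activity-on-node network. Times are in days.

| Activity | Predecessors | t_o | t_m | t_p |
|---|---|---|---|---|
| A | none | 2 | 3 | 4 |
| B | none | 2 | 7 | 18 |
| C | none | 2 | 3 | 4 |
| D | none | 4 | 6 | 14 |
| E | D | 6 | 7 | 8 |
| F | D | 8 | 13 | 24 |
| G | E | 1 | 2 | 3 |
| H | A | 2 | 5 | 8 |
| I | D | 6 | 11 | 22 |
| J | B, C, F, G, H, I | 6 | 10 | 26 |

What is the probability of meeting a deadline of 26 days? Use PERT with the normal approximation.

te_A = (2 + 4·3 + 4)/6 = 18/6 = 3; σ²_A = ((4−2)/6)² = 0.111
te_B = (2 + 4·7 + 18)/6 = 48/6 = 8; σ²_B = ((18−2)/6)² = 7.111
te_C = (2 + 4·3 + 4)/6 = 18/6 = 3; σ²_C = ((4−2)/6)² = 0.111
te_D = (4 + 4·6 + 14)/6 = 42/6 = 7; σ²_D = ((14−4)/6)² = 2.778
te_E = (6 + 4·7 + 8)/6 = 42/6 = 7; σ²_E = ((8−6)/6)² = 0.111
te_F = (8 + 4·13 + 24)/6 = 84/6 = 14; σ²_F = ((24−8)/6)² = 7.111
te_G = (1 + 4·2 + 3)/6 = 12/6 = 2; σ²_G = ((3−1)/6)² = 0.111
te_H = (2 + 4·5 + 8)/6 = 30/6 = 5; σ²_H = ((8−2)/6)² = 1.000
te_I = (6 + 4·11 + 22)/6 = 72/6 = 12; σ²_I = ((22−6)/6)² = 7.111
te_J = (6 + 4·10 + 26)/6 = 72/6 = 12; σ²_J = ((26−6)/6)² = 11.111

Forward pass:
ES_A = 0; EF_A = 3
ES_B = 0; EF_B = 8
ES_C = 0; EF_C = 3
ES_D = 0; EF_D = 7
ES_E = 7; EF_E = 7+7 = 14
ES_F = 7; EF_F = 7+14 = 21
ES_G = 14; EF_G = 14+2 = 16
ES_H = 3; EF_H = 3+5 = 8
ES_I = 7; EF_I = 7+12 = 19
ES_J = max(EF_B=8, EF_C=3, EF_F=21, EF_G=16, EF_H=8, EF_I=19) = 21; EF_J = 21+12 = 33
Expected project duration μ = 33 days. Critical path: D → F → J.

Variance along critical path = 2.778 + 7.111 + 11.111 = 21.000; σ = √21.000 = 4.583 days.
Z = (26 − 33) / 4.583 = -1.528
P(T ≤ 26) = Φ(-1.528) ≈ 0.063

0.063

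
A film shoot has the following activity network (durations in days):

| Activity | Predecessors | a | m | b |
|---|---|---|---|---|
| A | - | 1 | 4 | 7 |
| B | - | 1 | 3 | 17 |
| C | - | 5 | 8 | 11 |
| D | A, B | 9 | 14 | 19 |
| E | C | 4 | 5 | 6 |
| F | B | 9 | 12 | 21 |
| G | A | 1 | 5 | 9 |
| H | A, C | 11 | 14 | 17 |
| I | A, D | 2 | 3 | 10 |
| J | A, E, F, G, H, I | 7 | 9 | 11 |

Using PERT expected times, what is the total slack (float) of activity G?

14 days

te_A = (1 + 4·4 + 7)/6 = 24/6 = 4
te_B = (1 + 4·3 + 17)/6 = 30/6 = 5
te_C = (5 + 4·8 + 11)/6 = 48/6 = 8
te_D = (9 + 4·14 + 19)/6 = 84/6 = 14
te_E = (4 + 4·5 + 6)/6 = 30/6 = 5
te_F = (9 + 4·12 + 21)/6 = 78/6 = 13
te_G = (1 + 4·5 + 9)/6 = 30/6 = 5
te_H = (11 + 4·14 + 17)/6 = 84/6 = 14
te_I = (2 + 4·3 + 10)/6 = 24/6 = 4
te_J = (7 + 4·9 + 11)/6 = 54/6 = 9

Forward pass:
ES_A = 0; EF_A = 4
ES_B = 0; EF_B = 5
ES_C = 0; EF_C = 8
ES_D = max(EF_A=4, EF_B=5) = 5; EF_D = 5+14 = 19
ES_E = 8; EF_E = 8+5 = 13
ES_F = 5; EF_F = 5+13 = 18
ES_G = 4; EF_G = 4+5 = 9
ES_H = max(EF_A=4, EF_C=8) = 8; EF_H = 8+14 = 22
ES_I = max(EF_A=4, EF_D=19) = 19; EF_I = 19+4 = 23
ES_J = max(EF_A=4, EF_E=13, EF_F=18, EF_G=9, EF_H=22, EF_I=23) = 23; EF_J = 23+9 = 32
Expected project duration μ = 32 days. Critical path: B → D → I → J.

Backward pass:
LF_J = 32; LS_J = 32−9 = 23
LF_I = LS_J = 23; LS_I = 23−4 = 19
LF_H = LS_J = 23; LS_H = 23−14 = 9
LF_G = LS_J = 23; LS_G = 23−5 = 18
LF_F = LS_J = 23; LS_F = 23−13 = 10
LF_E = LS_J = 23; LS_E = 23−5 = 18
LF_D = LS_I = 19; LS_D = 19−14 = 5
LF_C = min(LS_E=18, LS_H=9) = 9; LS_C = 9−8 = 1
LF_B = min(LS_D=5, LS_F=10) = 5; LS_B = 5−5 = 0
LF_A = min(LS_D=5, LS_G=18, LS_H=9, LS_I=19, LS_J=23) = 5; LS_A = 5−4 = 1
Slack_G = LS_G − ES_G = 18 − 4 = 14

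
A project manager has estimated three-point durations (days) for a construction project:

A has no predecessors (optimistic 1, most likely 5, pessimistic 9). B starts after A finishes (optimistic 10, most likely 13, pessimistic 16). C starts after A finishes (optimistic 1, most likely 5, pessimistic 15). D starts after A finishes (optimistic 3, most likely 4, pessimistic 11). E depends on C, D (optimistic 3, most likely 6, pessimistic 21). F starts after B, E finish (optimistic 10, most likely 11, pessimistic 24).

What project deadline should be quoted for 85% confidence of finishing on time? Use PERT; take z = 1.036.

te_A = (1 + 4·5 + 9)/6 = 30/6 = 5; σ²_A = ((9−1)/6)² = 1.778
te_B = (10 + 4·13 + 16)/6 = 78/6 = 13; σ²_B = ((16−10)/6)² = 1.000
te_C = (1 + 4·5 + 15)/6 = 36/6 = 6; σ²_C = ((15−1)/6)² = 5.444
te_D = (3 + 4·4 + 11)/6 = 30/6 = 5; σ²_D = ((11−3)/6)² = 1.778
te_E = (3 + 4·6 + 21)/6 = 48/6 = 8; σ²_E = ((21−3)/6)² = 9.000
te_F = (10 + 4·11 + 24)/6 = 78/6 = 13; σ²_F = ((24−10)/6)² = 5.444

Forward pass:
ES_A = 0; EF_A = 5
ES_B = 5; EF_B = 5+13 = 18
ES_C = 5; EF_C = 5+6 = 11
ES_D = 5; EF_D = 5+5 = 10
ES_E = max(EF_C=11, EF_D=10) = 11; EF_E = 11+8 = 19
ES_F = max(EF_B=18, EF_E=19) = 19; EF_F = 19+13 = 32
Expected project duration μ = 32 days. Critical path: A → C → E → F.

Variance along critical path = 1.778 + 5.444 + 9.000 + 5.444 = 21.667; σ = 4.655 days.
D = μ + z·σ = 32 + 1.036·4.655 = 36.8 days

36.8 days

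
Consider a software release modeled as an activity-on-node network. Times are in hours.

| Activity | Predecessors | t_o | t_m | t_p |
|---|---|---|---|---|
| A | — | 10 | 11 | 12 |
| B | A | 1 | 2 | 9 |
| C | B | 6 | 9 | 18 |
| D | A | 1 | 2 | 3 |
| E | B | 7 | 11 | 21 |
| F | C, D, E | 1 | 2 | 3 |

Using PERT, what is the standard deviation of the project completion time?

te_A = (10 + 4·11 + 12)/6 = 66/6 = 11; σ²_A = ((12−10)/6)² = 0.111
te_B = (1 + 4·2 + 9)/6 = 18/6 = 3; σ²_B = ((9−1)/6)² = 1.778
te_C = (6 + 4·9 + 18)/6 = 60/6 = 10; σ²_C = ((18−6)/6)² = 4.000
te_D = (1 + 4·2 + 3)/6 = 12/6 = 2; σ²_D = ((3−1)/6)² = 0.111
te_E = (7 + 4·11 + 21)/6 = 72/6 = 12; σ²_E = ((21−7)/6)² = 5.444
te_F = (1 + 4·2 + 3)/6 = 12/6 = 2; σ²_F = ((3−1)/6)² = 0.111

Forward pass:
ES_A = 0; EF_A = 11
ES_B = 11; EF_B = 11+3 = 14
ES_C = 14; EF_C = 14+10 = 24
ES_D = 11; EF_D = 11+2 = 13
ES_E = 14; EF_E = 14+12 = 26
ES_F = max(EF_C=24, EF_D=13, EF_E=26) = 26; EF_F = 26+2 = 28
Expected project duration μ = 28 hours. Critical path: A → B → E → F.

Variance along critical path = 0.111 + 1.778 + 5.444 + 0.111 = 7.444
σ = √7.444 = 2.728 hours

2.73 hours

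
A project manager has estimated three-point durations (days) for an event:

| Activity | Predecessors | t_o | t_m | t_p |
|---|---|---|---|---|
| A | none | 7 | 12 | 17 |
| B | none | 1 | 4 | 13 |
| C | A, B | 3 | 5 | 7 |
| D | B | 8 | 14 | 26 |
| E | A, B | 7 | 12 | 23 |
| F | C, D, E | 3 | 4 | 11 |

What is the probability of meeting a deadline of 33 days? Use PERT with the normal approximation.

te_A = (7 + 4·12 + 17)/6 = 72/6 = 12; σ²_A = ((17−7)/6)² = 2.778
te_B = (1 + 4·4 + 13)/6 = 30/6 = 5; σ²_B = ((13−1)/6)² = 4.000
te_C = (3 + 4·5 + 7)/6 = 30/6 = 5; σ²_C = ((7−3)/6)² = 0.444
te_D = (8 + 4·14 + 26)/6 = 90/6 = 15; σ²_D = ((26−8)/6)² = 9.000
te_E = (7 + 4·12 + 23)/6 = 78/6 = 13; σ²_E = ((23−7)/6)² = 7.111
te_F = (3 + 4·4 + 11)/6 = 30/6 = 5; σ²_F = ((11−3)/6)² = 1.778

Forward pass:
ES_A = 0; EF_A = 12
ES_B = 0; EF_B = 5
ES_C = max(EF_A=12, EF_B=5) = 12; EF_C = 12+5 = 17
ES_D = 5; EF_D = 5+15 = 20
ES_E = max(EF_A=12, EF_B=5) = 12; EF_E = 12+13 = 25
ES_F = max(EF_C=17, EF_D=20, EF_E=25) = 25; EF_F = 25+5 = 30
Expected project duration μ = 30 days. Critical path: A → E → F.

Variance along critical path = 2.778 + 7.111 + 1.778 = 11.667; σ = √11.667 = 3.416 days.
Z = (33 − 30) / 3.416 = 0.878
P(T ≤ 33) = Φ(0.878) ≈ 0.810

0.810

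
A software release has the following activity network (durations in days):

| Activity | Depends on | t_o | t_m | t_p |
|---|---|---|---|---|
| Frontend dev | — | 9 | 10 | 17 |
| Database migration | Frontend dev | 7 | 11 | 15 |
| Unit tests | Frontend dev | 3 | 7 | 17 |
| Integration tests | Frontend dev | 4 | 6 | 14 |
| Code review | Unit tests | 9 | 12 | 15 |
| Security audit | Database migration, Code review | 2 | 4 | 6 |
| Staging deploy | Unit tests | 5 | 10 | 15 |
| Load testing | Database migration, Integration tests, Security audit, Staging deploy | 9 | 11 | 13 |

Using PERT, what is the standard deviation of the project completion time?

te_Frontend dev = (9 + 4·10 + 17)/6 = 66/6 = 11; σ²_Frontend dev = ((17−9)/6)² = 1.778
te_Database migration = (7 + 4·11 + 15)/6 = 66/6 = 11; σ²_Database migration = ((15−7)/6)² = 1.778
te_Unit tests = (3 + 4·7 + 17)/6 = 48/6 = 8; σ²_Unit tests = ((17−3)/6)² = 5.444
te_Integration tests = (4 + 4·6 + 14)/6 = 42/6 = 7; σ²_Integration tests = ((14−4)/6)² = 2.778
te_Code review = (9 + 4·12 + 15)/6 = 72/6 = 12; σ²_Code review = ((15−9)/6)² = 1.000
te_Security audit = (2 + 4·4 + 6)/6 = 24/6 = 4; σ²_Security audit = ((6−2)/6)² = 0.444
te_Staging deploy = (5 + 4·10 + 15)/6 = 60/6 = 10; σ²_Staging deploy = ((15−5)/6)² = 2.778
te_Load testing = (9 + 4·11 + 13)/6 = 66/6 = 11; σ²_Load testing = ((13−9)/6)² = 0.444

Forward pass:
ES_Frontend dev = 0; EF_Frontend dev = 11
ES_Database migration = 11; EF_Database migration = 11+11 = 22
ES_Unit tests = 11; EF_Unit tests = 11+8 = 19
ES_Integration tests = 11; EF_Integration tests = 11+7 = 18
ES_Code review = 19; EF_Code review = 19+12 = 31
ES_Security audit = max(EF_Database migration=22, EF_Code review=31) = 31; EF_Security audit = 31+4 = 35
ES_Staging deploy = 19; EF_Staging deploy = 19+10 = 29
ES_Load testing = max(EF_Database migration=22, EF_Integration tests=18, EF_Security audit=35, EF_Staging deploy=29) = 35; EF_Load testing = 35+11 = 46
Expected project duration μ = 46 days. Critical path: Frontend dev → Unit tests → Code review → Security audit → Load testing.

Variance along critical path = 1.778 + 5.444 + 1.000 + 0.444 + 0.444 = 9.111
σ = √9.111 = 3.018 days

3.02 days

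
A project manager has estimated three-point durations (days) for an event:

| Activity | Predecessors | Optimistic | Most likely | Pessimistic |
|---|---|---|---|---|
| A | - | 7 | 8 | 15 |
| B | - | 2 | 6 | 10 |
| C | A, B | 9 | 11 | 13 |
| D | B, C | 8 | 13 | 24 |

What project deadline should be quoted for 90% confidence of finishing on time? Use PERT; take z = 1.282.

te_A = (7 + 4·8 + 15)/6 = 54/6 = 9; σ²_A = ((15−7)/6)² = 1.778
te_B = (2 + 4·6 + 10)/6 = 36/6 = 6; σ²_B = ((10−2)/6)² = 1.778
te_C = (9 + 4·11 + 13)/6 = 66/6 = 11; σ²_C = ((13−9)/6)² = 0.444
te_D = (8 + 4·13 + 24)/6 = 84/6 = 14; σ²_D = ((24−8)/6)² = 7.111

Forward pass:
ES_A = 0; EF_A = 9
ES_B = 0; EF_B = 6
ES_C = max(EF_A=9, EF_B=6) = 9; EF_C = 9+11 = 20
ES_D = max(EF_B=6, EF_C=20) = 20; EF_D = 20+14 = 34
Expected project duration μ = 34 days. Critical path: A → C → D.

Variance along critical path = 1.778 + 0.444 + 7.111 = 9.333; σ = 3.055 days.
D = μ + z·σ = 34 + 1.282·3.055 = 37.9 days

37.9 days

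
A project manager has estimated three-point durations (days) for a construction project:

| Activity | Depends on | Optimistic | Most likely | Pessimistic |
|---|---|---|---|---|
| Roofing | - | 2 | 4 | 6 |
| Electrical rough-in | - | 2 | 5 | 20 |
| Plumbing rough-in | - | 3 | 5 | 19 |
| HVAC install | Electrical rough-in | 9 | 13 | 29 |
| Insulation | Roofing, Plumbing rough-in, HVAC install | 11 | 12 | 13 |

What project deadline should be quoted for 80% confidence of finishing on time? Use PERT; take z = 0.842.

te_Roofing = (2 + 4·4 + 6)/6 = 24/6 = 4; σ²_Roofing = ((6−2)/6)² = 0.444
te_Electrical rough-in = (2 + 4·5 + 20)/6 = 42/6 = 7; σ²_Electrical rough-in = ((20−2)/6)² = 9.000
te_Plumbing rough-in = (3 + 4·5 + 19)/6 = 42/6 = 7; σ²_Plumbing rough-in = ((19−3)/6)² = 7.111
te_HVAC install = (9 + 4·13 + 29)/6 = 90/6 = 15; σ²_HVAC install = ((29−9)/6)² = 11.111
te_Insulation = (11 + 4·12 + 13)/6 = 72/6 = 12; σ²_Insulation = ((13−11)/6)² = 0.111

Forward pass:
ES_Roofing = 0; EF_Roofing = 4
ES_Electrical rough-in = 0; EF_Electrical rough-in = 7
ES_Plumbing rough-in = 0; EF_Plumbing rough-in = 7
ES_HVAC install = 7; EF_HVAC install = 7+15 = 22
ES_Insulation = max(EF_Roofing=4, EF_Plumbing rough-in=7, EF_HVAC install=22) = 22; EF_Insulation = 22+12 = 34
Expected project duration μ = 34 days. Critical path: Electrical rough-in → HVAC install → Insulation.

Variance along critical path = 9.000 + 11.111 + 0.111 = 20.222; σ = 4.497 days.
D = μ + z·σ = 34 + 0.842·4.497 = 37.8 days

37.8 days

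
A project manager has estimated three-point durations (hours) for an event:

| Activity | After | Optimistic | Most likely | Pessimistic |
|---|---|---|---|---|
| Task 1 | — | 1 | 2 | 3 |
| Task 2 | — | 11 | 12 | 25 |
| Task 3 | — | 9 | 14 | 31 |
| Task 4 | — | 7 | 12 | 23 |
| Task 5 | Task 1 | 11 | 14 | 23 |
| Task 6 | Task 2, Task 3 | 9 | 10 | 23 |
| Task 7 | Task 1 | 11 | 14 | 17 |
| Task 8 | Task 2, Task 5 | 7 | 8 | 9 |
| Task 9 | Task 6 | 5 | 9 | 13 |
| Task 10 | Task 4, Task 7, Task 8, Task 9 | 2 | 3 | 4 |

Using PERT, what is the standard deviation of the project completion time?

4.56 hours

te_Task 1 = (1 + 4·2 + 3)/6 = 12/6 = 2; σ²_Task 1 = ((3−1)/6)² = 0.111
te_Task 2 = (11 + 4·12 + 25)/6 = 84/6 = 14; σ²_Task 2 = ((25−11)/6)² = 5.444
te_Task 3 = (9 + 4·14 + 31)/6 = 96/6 = 16; σ²_Task 3 = ((31−9)/6)² = 13.444
te_Task 4 = (7 + 4·12 + 23)/6 = 78/6 = 13; σ²_Task 4 = ((23−7)/6)² = 7.111
te_Task 5 = (11 + 4·14 + 23)/6 = 90/6 = 15; σ²_Task 5 = ((23−11)/6)² = 4.000
te_Task 6 = (9 + 4·10 + 23)/6 = 72/6 = 12; σ²_Task 6 = ((23−9)/6)² = 5.444
te_Task 7 = (11 + 4·14 + 17)/6 = 84/6 = 14; σ²_Task 7 = ((17−11)/6)² = 1.000
te_Task 8 = (7 + 4·8 + 9)/6 = 48/6 = 8; σ²_Task 8 = ((9−7)/6)² = 0.111
te_Task 9 = (5 + 4·9 + 13)/6 = 54/6 = 9; σ²_Task 9 = ((13−5)/6)² = 1.778
te_Task 10 = (2 + 4·3 + 4)/6 = 18/6 = 3; σ²_Task 10 = ((4−2)/6)² = 0.111

Forward pass:
ES_Task 1 = 0; EF_Task 1 = 2
ES_Task 2 = 0; EF_Task 2 = 14
ES_Task 3 = 0; EF_Task 3 = 16
ES_Task 4 = 0; EF_Task 4 = 13
ES_Task 5 = 2; EF_Task 5 = 2+15 = 17
ES_Task 6 = max(EF_Task 2=14, EF_Task 3=16) = 16; EF_Task 6 = 16+12 = 28
ES_Task 7 = 2; EF_Task 7 = 2+14 = 16
ES_Task 8 = max(EF_Task 2=14, EF_Task 5=17) = 17; EF_Task 8 = 17+8 = 25
ES_Task 9 = 28; EF_Task 9 = 28+9 = 37
ES_Task 10 = max(EF_Task 4=13, EF_Task 7=16, EF_Task 8=25, EF_Task 9=37) = 37; EF_Task 10 = 37+3 = 40
Expected project duration μ = 40 hours. Critical path: Task 3 → Task 6 → Task 9 → Task 10.

Variance along critical path = 13.444 + 5.444 + 1.778 + 0.111 = 20.778
σ = √20.778 = 4.558 hours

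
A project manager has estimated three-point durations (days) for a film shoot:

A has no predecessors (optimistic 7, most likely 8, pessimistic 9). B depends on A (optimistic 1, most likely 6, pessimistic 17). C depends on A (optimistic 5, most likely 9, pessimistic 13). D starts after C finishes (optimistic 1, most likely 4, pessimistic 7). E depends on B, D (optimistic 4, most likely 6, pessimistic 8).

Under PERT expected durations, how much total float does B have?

te_A = (7 + 4·8 + 9)/6 = 48/6 = 8
te_B = (1 + 4·6 + 17)/6 = 42/6 = 7
te_C = (5 + 4·9 + 13)/6 = 54/6 = 9
te_D = (1 + 4·4 + 7)/6 = 24/6 = 4
te_E = (4 + 4·6 + 8)/6 = 36/6 = 6

Forward pass:
ES_A = 0; EF_A = 8
ES_B = 8; EF_B = 8+7 = 15
ES_C = 8; EF_C = 8+9 = 17
ES_D = 17; EF_D = 17+4 = 21
ES_E = max(EF_B=15, EF_D=21) = 21; EF_E = 21+6 = 27
Expected project duration μ = 27 days. Critical path: A → C → D → E.

Backward pass:
LF_E = 27; LS_E = 27−6 = 21
LF_D = LS_E = 21; LS_D = 21−4 = 17
LF_C = LS_D = 17; LS_C = 17−9 = 8
LF_B = LS_E = 21; LS_B = 21−7 = 14
LF_A = min(LS_B=14, LS_C=8) = 8; LS_A = 8−8 = 0
Slack_B = LS_B − ES_B = 14 − 8 = 6

6 days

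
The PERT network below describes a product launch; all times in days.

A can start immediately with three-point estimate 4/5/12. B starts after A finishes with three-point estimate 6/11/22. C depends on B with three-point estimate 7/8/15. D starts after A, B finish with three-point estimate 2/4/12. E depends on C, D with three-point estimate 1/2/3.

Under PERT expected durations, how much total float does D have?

4 days

te_A = (4 + 4·5 + 12)/6 = 36/6 = 6
te_B = (6 + 4·11 + 22)/6 = 72/6 = 12
te_C = (7 + 4·8 + 15)/6 = 54/6 = 9
te_D = (2 + 4·4 + 12)/6 = 30/6 = 5
te_E = (1 + 4·2 + 3)/6 = 12/6 = 2

Forward pass:
ES_A = 0; EF_A = 6
ES_B = 6; EF_B = 6+12 = 18
ES_C = 18; EF_C = 18+9 = 27
ES_D = max(EF_A=6, EF_B=18) = 18; EF_D = 18+5 = 23
ES_E = max(EF_C=27, EF_D=23) = 27; EF_E = 27+2 = 29
Expected project duration μ = 29 days. Critical path: A → B → C → E.

Backward pass:
LF_E = 29; LS_E = 29−2 = 27
LF_D = LS_E = 27; LS_D = 27−5 = 22
LF_C = LS_E = 27; LS_C = 27−9 = 18
LF_B = min(LS_C=18, LS_D=22) = 18; LS_B = 18−12 = 6
LF_A = min(LS_B=6, LS_D=22) = 6; LS_A = 6−6 = 0
Slack_D = LS_D − ES_D = 22 − 18 = 4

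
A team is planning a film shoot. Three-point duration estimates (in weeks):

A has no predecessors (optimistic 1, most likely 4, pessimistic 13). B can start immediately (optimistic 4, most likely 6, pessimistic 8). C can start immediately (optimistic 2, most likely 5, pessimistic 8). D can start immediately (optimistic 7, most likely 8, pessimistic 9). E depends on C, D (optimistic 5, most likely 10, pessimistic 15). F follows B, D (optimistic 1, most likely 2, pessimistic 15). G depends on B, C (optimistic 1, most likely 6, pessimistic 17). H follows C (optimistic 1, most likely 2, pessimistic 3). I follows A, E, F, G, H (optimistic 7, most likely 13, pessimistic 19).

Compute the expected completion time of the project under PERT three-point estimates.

31 weeks

te_A = (1 + 4·4 + 13)/6 = 30/6 = 5
te_B = (4 + 4·6 + 8)/6 = 36/6 = 6
te_C = (2 + 4·5 + 8)/6 = 30/6 = 5
te_D = (7 + 4·8 + 9)/6 = 48/6 = 8
te_E = (5 + 4·10 + 15)/6 = 60/6 = 10
te_F = (1 + 4·2 + 15)/6 = 24/6 = 4
te_G = (1 + 4·6 + 17)/6 = 42/6 = 7
te_H = (1 + 4·2 + 3)/6 = 12/6 = 2
te_I = (7 + 4·13 + 19)/6 = 78/6 = 13

Forward pass:
ES_A = 0; EF_A = 5
ES_B = 0; EF_B = 6
ES_C = 0; EF_C = 5
ES_D = 0; EF_D = 8
ES_E = max(EF_C=5, EF_D=8) = 8; EF_E = 8+10 = 18
ES_F = max(EF_B=6, EF_D=8) = 8; EF_F = 8+4 = 12
ES_G = max(EF_B=6, EF_C=5) = 6; EF_G = 6+7 = 13
ES_H = 5; EF_H = 5+2 = 7
ES_I = max(EF_A=5, EF_E=18, EF_F=12, EF_G=13, EF_H=7) = 18; EF_I = 18+13 = 31
Expected project duration μ = 31 weeks. Critical path: D → E → I.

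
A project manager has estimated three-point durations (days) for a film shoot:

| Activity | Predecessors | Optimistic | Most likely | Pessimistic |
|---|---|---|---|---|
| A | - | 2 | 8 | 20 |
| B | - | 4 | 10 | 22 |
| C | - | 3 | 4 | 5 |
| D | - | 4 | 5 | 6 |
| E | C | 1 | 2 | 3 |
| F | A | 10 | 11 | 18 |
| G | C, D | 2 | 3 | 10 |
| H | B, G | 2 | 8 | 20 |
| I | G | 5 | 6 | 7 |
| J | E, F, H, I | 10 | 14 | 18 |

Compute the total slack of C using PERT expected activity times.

4 days

te_A = (2 + 4·8 + 20)/6 = 54/6 = 9
te_B = (4 + 4·10 + 22)/6 = 66/6 = 11
te_C = (3 + 4·4 + 5)/6 = 24/6 = 4
te_D = (4 + 4·5 + 6)/6 = 30/6 = 5
te_E = (1 + 4·2 + 3)/6 = 12/6 = 2
te_F = (10 + 4·11 + 18)/6 = 72/6 = 12
te_G = (2 + 4·3 + 10)/6 = 24/6 = 4
te_H = (2 + 4·8 + 20)/6 = 54/6 = 9
te_I = (5 + 4·6 + 7)/6 = 36/6 = 6
te_J = (10 + 4·14 + 18)/6 = 84/6 = 14

Forward pass:
ES_A = 0; EF_A = 9
ES_B = 0; EF_B = 11
ES_C = 0; EF_C = 4
ES_D = 0; EF_D = 5
ES_E = 4; EF_E = 4+2 = 6
ES_F = 9; EF_F = 9+12 = 21
ES_G = max(EF_C=4, EF_D=5) = 5; EF_G = 5+4 = 9
ES_H = max(EF_B=11, EF_G=9) = 11; EF_H = 11+9 = 20
ES_I = 9; EF_I = 9+6 = 15
ES_J = max(EF_E=6, EF_F=21, EF_H=20, EF_I=15) = 21; EF_J = 21+14 = 35
Expected project duration μ = 35 days. Critical path: A → F → J.

Backward pass:
LF_J = 35; LS_J = 35−14 = 21
LF_I = LS_J = 21; LS_I = 21−6 = 15
LF_H = LS_J = 21; LS_H = 21−9 = 12
LF_G = min(LS_H=12, LS_I=15) = 12; LS_G = 12−4 = 8
LF_F = LS_J = 21; LS_F = 21−12 = 9
LF_E = LS_J = 21; LS_E = 21−2 = 19
LF_D = LS_G = 8; LS_D = 8−5 = 3
LF_C = min(LS_E=19, LS_G=8) = 8; LS_C = 8−4 = 4
LF_B = LS_H = 12; LS_B = 12−11 = 1
LF_A = LS_F = 9; LS_A = 9−9 = 0
Slack_C = LS_C − ES_C = 4 − 0 = 4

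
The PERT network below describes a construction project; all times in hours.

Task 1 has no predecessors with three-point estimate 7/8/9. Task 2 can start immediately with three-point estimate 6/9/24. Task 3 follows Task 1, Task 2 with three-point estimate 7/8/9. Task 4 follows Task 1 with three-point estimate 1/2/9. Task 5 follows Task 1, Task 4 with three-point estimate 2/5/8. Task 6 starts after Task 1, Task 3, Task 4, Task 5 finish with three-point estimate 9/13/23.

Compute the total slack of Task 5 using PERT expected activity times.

te_Task 1 = (7 + 4·8 + 9)/6 = 48/6 = 8
te_Task 2 = (6 + 4·9 + 24)/6 = 66/6 = 11
te_Task 3 = (7 + 4·8 + 9)/6 = 48/6 = 8
te_Task 4 = (1 + 4·2 + 9)/6 = 18/6 = 3
te_Task 5 = (2 + 4·5 + 8)/6 = 30/6 = 5
te_Task 6 = (9 + 4·13 + 23)/6 = 84/6 = 14

Forward pass:
ES_Task 1 = 0; EF_Task 1 = 8
ES_Task 2 = 0; EF_Task 2 = 11
ES_Task 3 = max(EF_Task 1=8, EF_Task 2=11) = 11; EF_Task 3 = 11+8 = 19
ES_Task 4 = 8; EF_Task 4 = 8+3 = 11
ES_Task 5 = max(EF_Task 1=8, EF_Task 4=11) = 11; EF_Task 5 = 11+5 = 16
ES_Task 6 = max(EF_Task 1=8, EF_Task 3=19, EF_Task 4=11, EF_Task 5=16) = 19; EF_Task 6 = 19+14 = 33
Expected project duration μ = 33 hours. Critical path: Task 2 → Task 3 → Task 6.

Backward pass:
LF_Task 6 = 33; LS_Task 6 = 33−14 = 19
LF_Task 5 = LS_Task 6 = 19; LS_Task 5 = 19−5 = 14
LF_Task 4 = min(LS_Task 5=14, LS_Task 6=19) = 14; LS_Task 4 = 14−3 = 11
LF_Task 3 = LS_Task 6 = 19; LS_Task 3 = 19−8 = 11
LF_Task 2 = LS_Task 3 = 11; LS_Task 2 = 11−11 = 0
LF_Task 1 = min(LS_Task 3=11, LS_Task 4=11, LS_Task 5=14, LS_Task 6=19) = 11; LS_Task 1 = 11−8 = 3
Slack_Task 5 = LS_Task 5 − ES_Task 5 = 14 − 11 = 3

3 hours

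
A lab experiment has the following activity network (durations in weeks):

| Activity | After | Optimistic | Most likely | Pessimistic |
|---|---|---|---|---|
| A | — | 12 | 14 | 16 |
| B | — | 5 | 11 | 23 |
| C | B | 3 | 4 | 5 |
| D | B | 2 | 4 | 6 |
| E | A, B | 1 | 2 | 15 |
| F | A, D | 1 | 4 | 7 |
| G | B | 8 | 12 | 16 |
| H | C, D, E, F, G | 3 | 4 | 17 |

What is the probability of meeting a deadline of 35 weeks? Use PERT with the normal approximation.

0.893

te_A = (12 + 4·14 + 16)/6 = 84/6 = 14; σ²_A = ((16−12)/6)² = 0.444
te_B = (5 + 4·11 + 23)/6 = 72/6 = 12; σ²_B = ((23−5)/6)² = 9.000
te_C = (3 + 4·4 + 5)/6 = 24/6 = 4; σ²_C = ((5−3)/6)² = 0.111
te_D = (2 + 4·4 + 6)/6 = 24/6 = 4; σ²_D = ((6−2)/6)² = 0.444
te_E = (1 + 4·2 + 15)/6 = 24/6 = 4; σ²_E = ((15−1)/6)² = 5.444
te_F = (1 + 4·4 + 7)/6 = 24/6 = 4; σ²_F = ((7−1)/6)² = 1.000
te_G = (8 + 4·12 + 16)/6 = 72/6 = 12; σ²_G = ((16−8)/6)² = 1.778
te_H = (3 + 4·4 + 17)/6 = 36/6 = 6; σ²_H = ((17−3)/6)² = 5.444

Forward pass:
ES_A = 0; EF_A = 14
ES_B = 0; EF_B = 12
ES_C = 12; EF_C = 12+4 = 16
ES_D = 12; EF_D = 12+4 = 16
ES_E = max(EF_A=14, EF_B=12) = 14; EF_E = 14+4 = 18
ES_F = max(EF_A=14, EF_D=16) = 16; EF_F = 16+4 = 20
ES_G = 12; EF_G = 12+12 = 24
ES_H = max(EF_C=16, EF_D=16, EF_E=18, EF_F=20, EF_G=24) = 24; EF_H = 24+6 = 30
Expected project duration μ = 30 weeks. Critical path: B → G → H.

Variance along critical path = 9.000 + 1.778 + 5.444 = 16.222; σ = √16.222 = 4.028 weeks.
Z = (35 − 30) / 4.028 = 1.241
P(T ≤ 35) = Φ(1.241) ≈ 0.893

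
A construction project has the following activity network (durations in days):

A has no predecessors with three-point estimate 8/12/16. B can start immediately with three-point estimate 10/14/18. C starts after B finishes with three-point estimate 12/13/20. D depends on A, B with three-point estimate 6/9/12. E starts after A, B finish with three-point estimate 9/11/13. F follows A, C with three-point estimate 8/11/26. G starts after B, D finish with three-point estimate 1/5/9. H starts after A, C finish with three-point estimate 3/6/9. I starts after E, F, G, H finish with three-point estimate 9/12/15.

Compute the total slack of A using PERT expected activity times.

15 days

te_A = (8 + 4·12 + 16)/6 = 72/6 = 12
te_B = (10 + 4·14 + 18)/6 = 84/6 = 14
te_C = (12 + 4·13 + 20)/6 = 84/6 = 14
te_D = (6 + 4·9 + 12)/6 = 54/6 = 9
te_E = (9 + 4·11 + 13)/6 = 66/6 = 11
te_F = (8 + 4·11 + 26)/6 = 78/6 = 13
te_G = (1 + 4·5 + 9)/6 = 30/6 = 5
te_H = (3 + 4·6 + 9)/6 = 36/6 = 6
te_I = (9 + 4·12 + 15)/6 = 72/6 = 12

Forward pass:
ES_A = 0; EF_A = 12
ES_B = 0; EF_B = 14
ES_C = 14; EF_C = 14+14 = 28
ES_D = max(EF_A=12, EF_B=14) = 14; EF_D = 14+9 = 23
ES_E = max(EF_A=12, EF_B=14) = 14; EF_E = 14+11 = 25
ES_F = max(EF_A=12, EF_C=28) = 28; EF_F = 28+13 = 41
ES_G = max(EF_B=14, EF_D=23) = 23; EF_G = 23+5 = 28
ES_H = max(EF_A=12, EF_C=28) = 28; EF_H = 28+6 = 34
ES_I = max(EF_E=25, EF_F=41, EF_G=28, EF_H=34) = 41; EF_I = 41+12 = 53
Expected project duration μ = 53 days. Critical path: B → C → F → I.

Backward pass:
LF_I = 53; LS_I = 53−12 = 41
LF_H = LS_I = 41; LS_H = 41−6 = 35
LF_G = LS_I = 41; LS_G = 41−5 = 36
LF_F = LS_I = 41; LS_F = 41−13 = 28
LF_E = LS_I = 41; LS_E = 41−11 = 30
LF_D = LS_G = 36; LS_D = 36−9 = 27
LF_C = min(LS_F=28, LS_H=35) = 28; LS_C = 28−14 = 14
LF_B = min(LS_C=14, LS_D=27, LS_E=30, LS_G=36) = 14; LS_B = 14−14 = 0
LF_A = min(LS_D=27, LS_E=30, LS_F=28, LS_H=35) = 27; LS_A = 27−12 = 15
Slack_A = LS_A − ES_A = 15 − 0 = 15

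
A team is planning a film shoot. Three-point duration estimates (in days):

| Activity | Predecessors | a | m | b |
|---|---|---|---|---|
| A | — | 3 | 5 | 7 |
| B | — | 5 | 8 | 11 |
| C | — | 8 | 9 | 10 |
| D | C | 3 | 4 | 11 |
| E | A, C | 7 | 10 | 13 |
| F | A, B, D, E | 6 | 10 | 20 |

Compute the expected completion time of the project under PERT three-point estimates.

30 days

te_A = (3 + 4·5 + 7)/6 = 30/6 = 5
te_B = (5 + 4·8 + 11)/6 = 48/6 = 8
te_C = (8 + 4·9 + 10)/6 = 54/6 = 9
te_D = (3 + 4·4 + 11)/6 = 30/6 = 5
te_E = (7 + 4·10 + 13)/6 = 60/6 = 10
te_F = (6 + 4·10 + 20)/6 = 66/6 = 11

Forward pass:
ES_A = 0; EF_A = 5
ES_B = 0; EF_B = 8
ES_C = 0; EF_C = 9
ES_D = 9; EF_D = 9+5 = 14
ES_E = max(EF_A=5, EF_C=9) = 9; EF_E = 9+10 = 19
ES_F = max(EF_A=5, EF_B=8, EF_D=14, EF_E=19) = 19; EF_F = 19+11 = 30
Expected project duration μ = 30 days. Critical path: C → E → F.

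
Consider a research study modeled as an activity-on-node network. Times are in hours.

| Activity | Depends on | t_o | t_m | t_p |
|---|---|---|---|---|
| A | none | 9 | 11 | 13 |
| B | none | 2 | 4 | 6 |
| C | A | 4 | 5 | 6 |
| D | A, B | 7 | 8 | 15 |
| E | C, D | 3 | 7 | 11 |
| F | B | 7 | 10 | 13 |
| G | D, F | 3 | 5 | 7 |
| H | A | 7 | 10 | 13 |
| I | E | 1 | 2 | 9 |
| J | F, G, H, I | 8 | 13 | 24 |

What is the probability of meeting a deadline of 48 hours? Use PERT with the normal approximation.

0.867

te_A = (9 + 4·11 + 13)/6 = 66/6 = 11; σ²_A = ((13−9)/6)² = 0.444
te_B = (2 + 4·4 + 6)/6 = 24/6 = 4; σ²_B = ((6−2)/6)² = 0.444
te_C = (4 + 4·5 + 6)/6 = 30/6 = 5; σ²_C = ((6−4)/6)² = 0.111
te_D = (7 + 4·8 + 15)/6 = 54/6 = 9; σ²_D = ((15−7)/6)² = 1.778
te_E = (3 + 4·7 + 11)/6 = 42/6 = 7; σ²_E = ((11−3)/6)² = 1.778
te_F = (7 + 4·10 + 13)/6 = 60/6 = 10; σ²_F = ((13−7)/6)² = 1.000
te_G = (3 + 4·5 + 7)/6 = 30/6 = 5; σ²_G = ((7−3)/6)² = 0.444
te_H = (7 + 4·10 + 13)/6 = 60/6 = 10; σ²_H = ((13−7)/6)² = 1.000
te_I = (1 + 4·2 + 9)/6 = 18/6 = 3; σ²_I = ((9−1)/6)² = 1.778
te_J = (8 + 4·13 + 24)/6 = 84/6 = 14; σ²_J = ((24−8)/6)² = 7.111

Forward pass:
ES_A = 0; EF_A = 11
ES_B = 0; EF_B = 4
ES_C = 11; EF_C = 11+5 = 16
ES_D = max(EF_A=11, EF_B=4) = 11; EF_D = 11+9 = 20
ES_E = max(EF_C=16, EF_D=20) = 20; EF_E = 20+7 = 27
ES_F = 4; EF_F = 4+10 = 14
ES_G = max(EF_D=20, EF_F=14) = 20; EF_G = 20+5 = 25
ES_H = 11; EF_H = 11+10 = 21
ES_I = 27; EF_I = 27+3 = 30
ES_J = max(EF_F=14, EF_G=25, EF_H=21, EF_I=30) = 30; EF_J = 30+14 = 44
Expected project duration μ = 44 hours. Critical path: A → D → E → I → J.

Variance along critical path = 0.444 + 1.778 + 1.778 + 1.778 + 7.111 = 12.889; σ = √12.889 = 3.590 hours.
Z = (48 − 44) / 3.590 = 1.114
P(T ≤ 48) = Φ(1.114) ≈ 0.867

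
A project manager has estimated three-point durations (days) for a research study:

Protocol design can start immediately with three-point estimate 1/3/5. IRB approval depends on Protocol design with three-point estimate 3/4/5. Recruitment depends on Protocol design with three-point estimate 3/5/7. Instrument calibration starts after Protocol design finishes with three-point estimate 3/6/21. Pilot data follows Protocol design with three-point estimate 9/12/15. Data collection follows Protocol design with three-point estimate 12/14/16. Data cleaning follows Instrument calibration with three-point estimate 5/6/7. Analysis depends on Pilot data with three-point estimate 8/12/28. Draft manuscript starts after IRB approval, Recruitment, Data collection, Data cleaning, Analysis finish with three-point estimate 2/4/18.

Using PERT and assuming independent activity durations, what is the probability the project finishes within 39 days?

0.816

te_Protocol design = (1 + 4·3 + 5)/6 = 18/6 = 3; σ²_Protocol design = ((5−1)/6)² = 0.444
te_IRB approval = (3 + 4·4 + 5)/6 = 24/6 = 4; σ²_IRB approval = ((5−3)/6)² = 0.111
te_Recruitment = (3 + 4·5 + 7)/6 = 30/6 = 5; σ²_Recruitment = ((7−3)/6)² = 0.444
te_Instrument calibration = (3 + 4·6 + 21)/6 = 48/6 = 8; σ²_Instrument calibration = ((21−3)/6)² = 9.000
te_Pilot data = (9 + 4·12 + 15)/6 = 72/6 = 12; σ²_Pilot data = ((15−9)/6)² = 1.000
te_Data collection = (12 + 4·14 + 16)/6 = 84/6 = 14; σ²_Data collection = ((16−12)/6)² = 0.444
te_Data cleaning = (5 + 4·6 + 7)/6 = 36/6 = 6; σ²_Data cleaning = ((7−5)/6)² = 0.111
te_Analysis = (8 + 4·12 + 28)/6 = 84/6 = 14; σ²_Analysis = ((28−8)/6)² = 11.111
te_Draft manuscript = (2 + 4·4 + 18)/6 = 36/6 = 6; σ²_Draft manuscript = ((18−2)/6)² = 7.111

Forward pass:
ES_Protocol design = 0; EF_Protocol design = 3
ES_IRB approval = 3; EF_IRB approval = 3+4 = 7
ES_Recruitment = 3; EF_Recruitment = 3+5 = 8
ES_Instrument calibration = 3; EF_Instrument calibration = 3+8 = 11
ES_Pilot data = 3; EF_Pilot data = 3+12 = 15
ES_Data collection = 3; EF_Data collection = 3+14 = 17
ES_Data cleaning = 11; EF_Data cleaning = 11+6 = 17
ES_Analysis = 15; EF_Analysis = 15+14 = 29
ES_Draft manuscript = max(EF_IRB approval=7, EF_Recruitment=8, EF_Data collection=17, EF_Data cleaning=17, EF_Analysis=29) = 29; EF_Draft manuscript = 29+6 = 35
Expected project duration μ = 35 days. Critical path: Protocol design → Pilot data → Analysis → Draft manuscript.

Variance along critical path = 0.444 + 1.000 + 11.111 + 7.111 = 19.667; σ = √19.667 = 4.435 days.
Z = (39 − 35) / 4.435 = 0.902
P(T ≤ 39) = Φ(0.902) ≈ 0.816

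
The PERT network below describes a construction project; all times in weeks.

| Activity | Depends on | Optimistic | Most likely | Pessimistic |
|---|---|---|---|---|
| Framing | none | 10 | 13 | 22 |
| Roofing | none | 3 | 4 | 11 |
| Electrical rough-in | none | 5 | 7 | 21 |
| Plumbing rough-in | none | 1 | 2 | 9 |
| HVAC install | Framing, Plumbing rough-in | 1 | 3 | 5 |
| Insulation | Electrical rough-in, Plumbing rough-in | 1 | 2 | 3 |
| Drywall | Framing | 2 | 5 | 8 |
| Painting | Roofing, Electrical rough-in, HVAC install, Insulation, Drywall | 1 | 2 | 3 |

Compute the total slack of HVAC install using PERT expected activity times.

te_Framing = (10 + 4·13 + 22)/6 = 84/6 = 14
te_Roofing = (3 + 4·4 + 11)/6 = 30/6 = 5
te_Electrical rough-in = (5 + 4·7 + 21)/6 = 54/6 = 9
te_Plumbing rough-in = (1 + 4·2 + 9)/6 = 18/6 = 3
te_HVAC install = (1 + 4·3 + 5)/6 = 18/6 = 3
te_Insulation = (1 + 4·2 + 3)/6 = 12/6 = 2
te_Drywall = (2 + 4·5 + 8)/6 = 30/6 = 5
te_Painting = (1 + 4·2 + 3)/6 = 12/6 = 2

Forward pass:
ES_Framing = 0; EF_Framing = 14
ES_Roofing = 0; EF_Roofing = 5
ES_Electrical rough-in = 0; EF_Electrical rough-in = 9
ES_Plumbing rough-in = 0; EF_Plumbing rough-in = 3
ES_HVAC install = max(EF_Framing=14, EF_Plumbing rough-in=3) = 14; EF_HVAC install = 14+3 = 17
ES_Insulation = max(EF_Electrical rough-in=9, EF_Plumbing rough-in=3) = 9; EF_Insulation = 9+2 = 11
ES_Drywall = 14; EF_Drywall = 14+5 = 19
ES_Painting = max(EF_Roofing=5, EF_Electrical rough-in=9, EF_HVAC install=17, EF_Insulation=11, EF_Drywall=19) = 19; EF_Painting = 19+2 = 21
Expected project duration μ = 21 weeks. Critical path: Framing → Drywall → Painting.

Backward pass:
LF_Painting = 21; LS_Painting = 21−2 = 19
LF_Drywall = LS_Painting = 19; LS_Drywall = 19−5 = 14
LF_Insulation = LS_Painting = 19; LS_Insulation = 19−2 = 17
LF_HVAC install = LS_Painting = 19; LS_HVAC install = 19−3 = 16
LF_Plumbing rough-in = min(LS_HVAC install=16, LS_Insulation=17) = 16; LS_Plumbing rough-in = 16−3 = 13
LF_Electrical rough-in = min(LS_Insulation=17, LS_Painting=19) = 17; LS_Electrical rough-in = 17−9 = 8
LF_Roofing = LS_Painting = 19; LS_Roofing = 19−5 = 14
LF_Framing = min(LS_HVAC install=16, LS_Drywall=14) = 14; LS_Framing = 14−14 = 0
Slack_HVAC install = LS_HVAC install − ES_HVAC install = 16 − 14 = 2

2 weeks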